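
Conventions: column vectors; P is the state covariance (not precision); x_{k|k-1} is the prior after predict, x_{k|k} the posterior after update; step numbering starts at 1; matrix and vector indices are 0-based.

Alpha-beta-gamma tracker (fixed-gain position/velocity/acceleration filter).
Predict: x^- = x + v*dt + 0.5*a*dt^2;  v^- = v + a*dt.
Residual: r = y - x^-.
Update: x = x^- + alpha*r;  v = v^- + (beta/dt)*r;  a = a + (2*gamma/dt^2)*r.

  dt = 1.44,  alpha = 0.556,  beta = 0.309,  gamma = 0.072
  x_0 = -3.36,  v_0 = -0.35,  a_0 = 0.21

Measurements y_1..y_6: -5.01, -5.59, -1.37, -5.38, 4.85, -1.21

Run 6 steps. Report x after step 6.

step 1: x_pred=-3.6463  r=-1.3637  x^+=-4.4045  v^+=-0.3402  a^+=0.1153
step 2: x_pred=-4.7749  r=-0.8151  x^+=-5.2281  v^+=-0.3491  a^+=0.0587
step 3: x_pred=-5.6700  r=4.3000  x^+=-3.2792  v^+=0.6581  a^+=0.3573
step 4: x_pred=-1.9611  r=-3.4189  x^+=-3.8620  v^+=0.4390  a^+=0.1199
step 5: x_pred=-3.1056  r=7.9556  x^+=1.3177  v^+=2.3187  a^+=0.6723
step 6: x_pred=5.3538  r=-6.5638  x^+=1.7043  v^+=1.8784  a^+=0.2165

x_post = 1.7043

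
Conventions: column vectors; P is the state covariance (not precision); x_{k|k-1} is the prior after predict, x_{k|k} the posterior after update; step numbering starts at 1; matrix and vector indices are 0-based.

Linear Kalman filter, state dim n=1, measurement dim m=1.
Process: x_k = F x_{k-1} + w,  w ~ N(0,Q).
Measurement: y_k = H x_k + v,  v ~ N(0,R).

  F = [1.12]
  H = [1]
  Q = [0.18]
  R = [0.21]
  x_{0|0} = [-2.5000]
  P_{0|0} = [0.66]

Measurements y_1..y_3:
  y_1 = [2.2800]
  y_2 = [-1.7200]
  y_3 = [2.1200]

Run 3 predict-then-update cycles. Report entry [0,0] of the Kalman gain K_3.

K[0,0] = 0.6266

step 1: x^-=[-2.8000]  P^-=[1.0079]  S=[1.2179]  K=[0.8276]  nu=[5.0800]  x^+=[1.4041]  P^+=[0.1738]
step 2: x^-=[1.5726]  P^-=[0.3980]  S=[0.6080]  K=[0.6546]  nu=[-3.2926]  x^+=[-0.5828]  P^+=[0.1375]
step 3: x^-=[-0.6527]  P^-=[0.3524]  S=[0.5624]  K=[0.6266]  nu=[2.7727]  x^+=[1.0847]  P^+=[0.1316]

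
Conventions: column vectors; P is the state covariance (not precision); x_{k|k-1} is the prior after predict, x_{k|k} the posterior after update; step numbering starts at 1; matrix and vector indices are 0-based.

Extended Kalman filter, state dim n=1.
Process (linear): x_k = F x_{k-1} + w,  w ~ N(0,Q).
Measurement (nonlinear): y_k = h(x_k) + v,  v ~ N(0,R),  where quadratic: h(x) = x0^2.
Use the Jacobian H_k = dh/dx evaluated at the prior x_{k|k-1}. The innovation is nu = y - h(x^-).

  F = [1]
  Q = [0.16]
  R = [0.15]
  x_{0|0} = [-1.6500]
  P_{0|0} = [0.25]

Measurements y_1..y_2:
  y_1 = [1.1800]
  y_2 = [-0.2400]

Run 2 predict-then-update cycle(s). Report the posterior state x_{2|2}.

step 1: x^-=[-1.6500]  P^-=[0.4100]  H_jac=[-3.3000]  S=[4.6149]  K=[-0.2932]  nu=[-1.5425]  x^+=[-1.1978]  P^+=[0.0133]
step 2: x^-=[-1.1978]  P^-=[0.1733]  H_jac=[-2.3955]  S=[1.1447]  K=[-0.3627]  nu=[-1.6746]  x^+=[-0.5903]  P^+=[0.0227]

x_post = [-0.5903]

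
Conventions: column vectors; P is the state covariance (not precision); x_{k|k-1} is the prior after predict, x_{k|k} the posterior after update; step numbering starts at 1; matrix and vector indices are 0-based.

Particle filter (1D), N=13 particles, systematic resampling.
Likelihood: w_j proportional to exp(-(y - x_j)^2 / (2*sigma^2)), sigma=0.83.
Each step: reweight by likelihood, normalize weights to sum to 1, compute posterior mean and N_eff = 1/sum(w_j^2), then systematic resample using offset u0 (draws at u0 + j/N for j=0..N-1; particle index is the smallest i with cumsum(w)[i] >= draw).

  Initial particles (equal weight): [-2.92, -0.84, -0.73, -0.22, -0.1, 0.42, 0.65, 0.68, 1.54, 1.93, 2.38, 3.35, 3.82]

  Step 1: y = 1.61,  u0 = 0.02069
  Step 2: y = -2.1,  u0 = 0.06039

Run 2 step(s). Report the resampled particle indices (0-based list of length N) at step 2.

resampled_idx = [0, 0, 0, 0, 0, 0, 0, 0, 0, 0, 1, 2, 4]

step 1: w=[0.0000, 0.0029, 0.0043, 0.0202, 0.0275, 0.0821, 0.1175, 0.1225, 0.2286, 0.2130, 0.1492, 0.0255, 0.0066]  mean=1.4104  Neff=6.3553  idx=[3, 5, 6, 6, 7, 8, 8, 8, 9, 9, 9, 10, 10]
step 2: w=[0.7767, 0.1006, 0.0417, 0.0417, 0.0370, 0.0007, 0.0007, 0.0007, 0.0001, 0.0001, 0.0001, 0.0000, 0.0000]  mean=-0.0456  Neff=1.6177  idx=[0, 0, 0, 0, 0, 0, 0, 0, 0, 0, 1, 2, 4]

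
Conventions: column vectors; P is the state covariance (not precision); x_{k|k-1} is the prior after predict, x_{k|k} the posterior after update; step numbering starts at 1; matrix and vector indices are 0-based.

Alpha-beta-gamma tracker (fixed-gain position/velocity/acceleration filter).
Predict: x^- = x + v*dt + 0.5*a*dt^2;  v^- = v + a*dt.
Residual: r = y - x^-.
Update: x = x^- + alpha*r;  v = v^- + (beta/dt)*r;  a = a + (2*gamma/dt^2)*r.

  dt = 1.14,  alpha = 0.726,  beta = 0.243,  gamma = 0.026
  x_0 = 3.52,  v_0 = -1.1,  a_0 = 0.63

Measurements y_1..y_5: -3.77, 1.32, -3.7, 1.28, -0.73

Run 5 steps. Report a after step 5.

step 1: x_pred=2.6754  r=-6.4454  x^+=-2.0040  v^+=-1.7557  a^+=0.3721
step 2: x_pred=-3.7637  r=5.0837  x^+=-0.0729  v^+=-0.2479  a^+=0.5755
step 3: x_pred=0.0185  r=-3.7185  x^+=-2.6811  v^+=-0.3844  a^+=0.4267
step 4: x_pred=-2.8421  r=4.1221  x^+=0.1506  v^+=0.9807  a^+=0.5917
step 5: x_pred=1.6530  r=-2.3830  x^+=-0.0770  v^+=1.1473  a^+=0.4963

a_post = 0.4963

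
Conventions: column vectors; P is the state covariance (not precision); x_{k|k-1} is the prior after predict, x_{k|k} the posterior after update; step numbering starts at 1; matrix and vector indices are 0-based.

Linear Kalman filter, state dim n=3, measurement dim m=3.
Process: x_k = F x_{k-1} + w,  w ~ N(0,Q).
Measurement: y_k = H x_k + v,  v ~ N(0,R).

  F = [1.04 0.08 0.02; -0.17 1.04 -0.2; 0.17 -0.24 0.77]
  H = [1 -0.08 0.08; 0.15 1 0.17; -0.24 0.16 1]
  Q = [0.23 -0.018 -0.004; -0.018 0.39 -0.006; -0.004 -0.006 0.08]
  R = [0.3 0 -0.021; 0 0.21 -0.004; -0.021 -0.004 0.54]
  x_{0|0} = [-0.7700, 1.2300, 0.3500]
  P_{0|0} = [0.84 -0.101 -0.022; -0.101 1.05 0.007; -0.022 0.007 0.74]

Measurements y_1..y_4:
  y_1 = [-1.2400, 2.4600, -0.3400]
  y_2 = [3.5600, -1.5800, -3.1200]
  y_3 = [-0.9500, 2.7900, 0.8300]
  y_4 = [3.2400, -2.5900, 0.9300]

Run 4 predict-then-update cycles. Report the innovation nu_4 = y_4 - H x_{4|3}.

innov = [2.9647, -4.6061, 1.5058]

step 1: x^-=[-0.6954, 1.3401, -0.1566]  P^-=[1.1279 -0.1853 0.1423; -0.1853 1.6109 -0.4187; 0.1423 -0.4187 0.6034]  S=[1.4998 -0.1365 -0.1295; -0.1365 1.6730 -0.0588; -0.1295 -0.0588 1.0615]  K=[0.7711 0.0659 -0.0511; -0.1579 0.8880 -0.0798; 0.1783 -0.1445 0.4869]  nu=[-0.4249, 1.2508, -0.5647]  x^+=[-0.9117, 2.5630, -0.6881]  P^+=[0.2294 -0.0229 0.0146; -0.0229 0.2041 -0.0815; 0.0146 -0.0815 0.2763]
step 2: x^-=[-0.7569, 2.9581, -1.2999]  P^-=[0.4761 -0.0706 0.0494; -0.0706 0.6714 -0.1827; 0.0494 -0.1827 0.2980]  S=[0.8038 -0.0511 -0.0719; -0.0511 0.8200 -0.0300; -0.0719 -0.0300 0.8059]  K=[0.6038 0.0475 -0.0388; -0.1296 0.7579 -0.0557; 0.1301 -0.1319 0.3255]  nu=[4.6575, -4.2036, -2.4750]  x^+=[1.9516, -0.6936, -0.9453]  P^+=[0.1795 -0.0189 0.0123; -0.0189 0.1728 -0.0625; 0.0123 -0.0625 0.1865]
step 3: x^-=[1.9553, -0.8641, -0.2296]  P^-=[0.4224 -0.0591 0.0380; -0.0591 0.6231 -0.1423; 0.0380 -0.1423 0.2336]  S=[0.7453 -0.0443 -0.0754; -0.0443 0.7852 -0.0090; -0.0754 -0.0090 0.7546]  K=[0.5761 0.0456 -0.0384; -0.1214 0.7442 -0.0409; 0.1127 -0.1138 0.2772]  nu=[-2.9561, 3.3998, 1.6672]  x^+=[0.3436, 1.9569, -0.4876]  P^+=[0.1713 -0.0178 0.0110; -0.0178 0.1682 -0.0537; 0.0110 -0.0537 0.1590]
step 4: x^-=[0.5042, 2.0742, -0.7866]  P^-=[0.4138 -0.0565 0.0355; -0.0565 0.6127 -0.1287; 0.0355 -0.1287 0.2131]  S=[0.7354 -0.0420 -0.0778; -0.0420 0.7792 -0.0007; -0.0778 -0.0007 0.7387]  K=[0.5712 0.0456 -0.0385; -0.1189 0.7408 -0.0349; 0.1069 -0.1058 0.2602]  nu=[2.9647, -4.6061, 1.5058]  x^+=[1.9297, -1.7433, 0.4095]  P^+=[0.1699 -0.0176 0.0106; -0.0176 0.1669 -0.0502; 0.0106 -0.0502 0.1493]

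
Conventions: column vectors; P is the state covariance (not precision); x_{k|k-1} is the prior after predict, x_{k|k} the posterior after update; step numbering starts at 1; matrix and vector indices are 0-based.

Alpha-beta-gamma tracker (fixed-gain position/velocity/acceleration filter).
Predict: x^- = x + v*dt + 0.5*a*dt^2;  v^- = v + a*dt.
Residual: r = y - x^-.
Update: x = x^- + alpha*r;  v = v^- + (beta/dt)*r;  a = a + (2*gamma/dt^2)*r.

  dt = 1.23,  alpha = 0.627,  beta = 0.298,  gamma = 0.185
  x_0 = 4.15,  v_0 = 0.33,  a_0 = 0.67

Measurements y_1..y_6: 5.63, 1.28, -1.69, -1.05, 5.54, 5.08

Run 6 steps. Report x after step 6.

step 1: x_pred=5.0627  r=0.5673  x^+=5.4184  v^+=1.2915  a^+=0.8087
step 2: x_pred=7.6188  r=-6.3388  x^+=3.6444  v^+=0.7505  a^+=-0.7415
step 3: x_pred=4.0066  r=-5.6966  x^+=0.4348  v^+=-1.5416  a^+=-2.1347
step 4: x_pred=-3.0762  r=2.0262  x^+=-1.8058  v^+=-3.6764  a^+=-1.6392
step 5: x_pred=-7.5677  r=13.1077  x^+=0.6508  v^+=-2.5169  a^+=1.5665
step 6: x_pred=-1.2600  r=6.3400  x^+=2.7152  v^+=0.9459  a^+=3.1170

x_post = 2.7152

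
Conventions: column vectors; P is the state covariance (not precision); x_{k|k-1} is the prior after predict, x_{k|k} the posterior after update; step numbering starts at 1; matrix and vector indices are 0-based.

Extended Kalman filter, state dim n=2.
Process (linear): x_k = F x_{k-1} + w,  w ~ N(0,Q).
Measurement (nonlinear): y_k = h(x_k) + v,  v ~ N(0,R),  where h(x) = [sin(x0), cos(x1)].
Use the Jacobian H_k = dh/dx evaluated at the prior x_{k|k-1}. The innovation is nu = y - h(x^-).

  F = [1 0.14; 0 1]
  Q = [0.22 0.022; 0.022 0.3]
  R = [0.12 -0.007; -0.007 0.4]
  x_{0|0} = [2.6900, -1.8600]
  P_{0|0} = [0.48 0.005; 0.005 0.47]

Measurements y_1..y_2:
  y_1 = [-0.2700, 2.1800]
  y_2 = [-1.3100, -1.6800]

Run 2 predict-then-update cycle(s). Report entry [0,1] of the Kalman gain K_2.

K[0,1] = -0.0050

step 1: x^-=[2.4296, -1.8600]  P^-=[0.7106 0.0928; 0.0928 0.7700]  H_jac=[-0.7571 0.0000; 0.0000 0.9585]  S=[0.5273 -0.0743; -0.0743 1.1074]  K=[-1.0186 0.0119; -0.0397 0.6638]  nu=[-0.9233, 2.4652]  x^+=[3.3996, -0.1870]  P^+=[0.1616 0.0124; 0.0124 0.2773]
step 2: x^-=[3.3734, -0.1870]  P^-=[0.3905 0.0732; 0.0732 0.5773]  H_jac=[-0.9733 0.0000; 0.0000 0.1859]  S=[0.4899 -0.0203; -0.0203 0.4200]  K=[-0.7760 -0.0050; -0.1352 0.2490]  nu=[-1.0803, -2.6626]  x^+=[4.2250, -0.7040]  P^+=[0.0956 0.0185; 0.0185 0.5409]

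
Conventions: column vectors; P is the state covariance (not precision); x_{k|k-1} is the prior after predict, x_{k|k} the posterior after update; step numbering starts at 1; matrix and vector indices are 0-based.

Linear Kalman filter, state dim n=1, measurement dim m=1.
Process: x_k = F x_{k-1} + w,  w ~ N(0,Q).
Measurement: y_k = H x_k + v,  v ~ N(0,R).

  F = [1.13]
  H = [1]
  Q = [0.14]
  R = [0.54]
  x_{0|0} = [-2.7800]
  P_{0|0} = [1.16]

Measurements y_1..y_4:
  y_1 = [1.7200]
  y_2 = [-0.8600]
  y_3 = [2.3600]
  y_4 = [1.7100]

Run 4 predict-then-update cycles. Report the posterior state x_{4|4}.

x_post = [1.4217]

step 1: x^-=[-3.1414]  P^-=[1.6212]  S=[2.1612]  K=[0.7501]  nu=[4.8614]  x^+=[0.5053]  P^+=[0.4051]
step 2: x^-=[0.5710]  P^-=[0.6572]  S=[1.1972]  K=[0.5490]  nu=[-1.4310]  x^+=[-0.2146]  P^+=[0.2964]
step 3: x^-=[-0.2424]  P^-=[0.5185]  S=[1.0585]  K=[0.4899]  nu=[2.6024]  x^+=[1.0324]  P^+=[0.2645]
step 4: x^-=[1.1666]  P^-=[0.4778]  S=[1.0178]  K=[0.4694]  nu=[0.5434]  x^+=[1.4217]  P^+=[0.2535]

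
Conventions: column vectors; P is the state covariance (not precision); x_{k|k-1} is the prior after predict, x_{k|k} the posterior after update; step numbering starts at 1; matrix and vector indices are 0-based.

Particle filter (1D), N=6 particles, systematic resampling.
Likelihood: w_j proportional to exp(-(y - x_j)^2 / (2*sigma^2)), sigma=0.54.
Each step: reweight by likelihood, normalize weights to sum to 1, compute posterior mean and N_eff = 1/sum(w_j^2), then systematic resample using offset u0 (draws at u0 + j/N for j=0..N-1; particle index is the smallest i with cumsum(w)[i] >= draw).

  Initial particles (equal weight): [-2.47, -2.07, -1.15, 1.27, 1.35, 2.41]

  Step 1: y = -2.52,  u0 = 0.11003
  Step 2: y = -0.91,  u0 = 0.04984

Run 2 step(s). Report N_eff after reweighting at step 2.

N_eff = 3.9071

step 1: w=[0.5715, 0.4056, 0.0230, 0.0000, 0.0000, 0.0000]  mean=-2.2775  Neff=2.0342  idx=[0, 0, 0, 1, 1, 1]
step 2: w=[0.0447, 0.0447, 0.0447, 0.2886, 0.2886, 0.2886]  mean=-2.1236  Neff=3.9071  idx=[1, 3, 3, 4, 5, 5]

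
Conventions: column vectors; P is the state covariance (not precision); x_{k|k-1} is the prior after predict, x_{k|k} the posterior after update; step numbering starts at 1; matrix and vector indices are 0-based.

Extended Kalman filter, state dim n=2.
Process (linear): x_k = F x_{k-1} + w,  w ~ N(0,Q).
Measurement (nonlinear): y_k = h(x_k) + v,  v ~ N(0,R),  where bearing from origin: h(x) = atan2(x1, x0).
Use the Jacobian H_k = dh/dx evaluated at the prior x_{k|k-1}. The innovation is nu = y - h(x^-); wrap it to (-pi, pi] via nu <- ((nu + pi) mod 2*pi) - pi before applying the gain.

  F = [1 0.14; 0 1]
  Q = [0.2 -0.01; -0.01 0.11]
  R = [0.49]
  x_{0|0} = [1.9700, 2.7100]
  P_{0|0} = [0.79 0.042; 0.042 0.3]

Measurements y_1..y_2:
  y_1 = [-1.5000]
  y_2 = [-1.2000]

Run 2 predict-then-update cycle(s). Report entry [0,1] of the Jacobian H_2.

step 1: x^-=[2.3494, 2.7100]  P^-=[1.0076 0.0740; 0.0740 0.4100]  H_jac=[-0.2107 0.1826]  S=[0.5427]  K=[-0.3662; 0.1093]  nu=[-2.3566]  x^+=[3.2125, 2.4525]  P^+=[0.9348 0.0957; 0.0957 0.4035]
step 2: x^-=[3.5558, 2.4525]  P^-=[1.1696 0.1422; 0.1422 0.5135]  H_jac=[-0.1314 0.1906]  S=[0.5217]  K=[-0.2427; 0.1517]  nu=[-1.8038]  x^+=[3.9936, 2.1788]  P^+=[1.1388 0.1614; 0.1614 0.5015]

H_jac[0,1] = 0.1906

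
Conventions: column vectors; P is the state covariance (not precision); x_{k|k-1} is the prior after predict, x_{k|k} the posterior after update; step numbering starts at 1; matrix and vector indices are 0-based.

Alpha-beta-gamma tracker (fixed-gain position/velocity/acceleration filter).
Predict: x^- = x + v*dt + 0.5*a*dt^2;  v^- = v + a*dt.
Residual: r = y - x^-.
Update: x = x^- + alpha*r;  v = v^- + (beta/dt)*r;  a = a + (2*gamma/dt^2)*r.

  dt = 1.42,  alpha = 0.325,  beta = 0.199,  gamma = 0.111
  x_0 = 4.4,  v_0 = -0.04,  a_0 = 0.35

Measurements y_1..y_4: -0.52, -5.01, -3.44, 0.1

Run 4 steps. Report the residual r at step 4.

resid = 8.9715

step 1: x_pred=4.6961  r=-5.2161  x^+=3.0008  v^+=-0.2740  a^+=-0.2243
step 2: x_pred=2.3857  r=-7.3957  x^+=-0.0179  v^+=-1.6289  a^+=-1.0385
step 3: x_pred=-3.3780  r=-0.0620  x^+=-3.3981  v^+=-3.1123  a^+=-1.0453
step 4: x_pred=-8.8715  r=8.9715  x^+=-5.9558  v^+=-3.3394  a^+=-0.0576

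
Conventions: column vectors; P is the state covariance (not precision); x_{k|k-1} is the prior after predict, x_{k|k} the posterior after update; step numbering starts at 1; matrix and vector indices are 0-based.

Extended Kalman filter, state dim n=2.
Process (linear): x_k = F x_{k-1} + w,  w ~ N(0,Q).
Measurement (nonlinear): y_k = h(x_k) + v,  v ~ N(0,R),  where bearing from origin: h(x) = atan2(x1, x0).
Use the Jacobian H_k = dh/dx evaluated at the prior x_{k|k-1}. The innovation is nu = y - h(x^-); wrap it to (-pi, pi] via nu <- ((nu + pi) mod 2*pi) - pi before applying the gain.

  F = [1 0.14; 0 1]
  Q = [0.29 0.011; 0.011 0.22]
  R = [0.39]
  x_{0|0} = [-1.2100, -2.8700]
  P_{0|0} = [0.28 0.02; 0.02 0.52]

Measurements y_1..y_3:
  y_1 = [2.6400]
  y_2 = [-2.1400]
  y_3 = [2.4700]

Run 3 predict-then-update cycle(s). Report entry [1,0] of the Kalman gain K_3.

step 1: x^-=[-1.6118, -2.8700]  P^-=[0.5858 0.1038; 0.1038 0.7400]  H_jac=[0.2649 -0.1488]  S=[0.4393]  K=[0.3181; -0.1880]  nu=[-1.5607]  x^+=[-2.1082, -2.5766]  P^+=[0.5413 0.1301; 0.1301 0.7245]
step 2: x^-=[-2.4689, -2.5766]  P^-=[0.8820 0.2425; 0.2425 0.9445]  H_jac=[0.2023 -0.1939]  S=[0.4426]  K=[0.2970; -0.3029]  nu=[0.1949]  x^+=[-2.4111, -2.6356]  P^+=[0.8429 0.2823; 0.2823 0.9039]
step 3: x^-=[-2.7800, -2.6356]  P^-=[1.2297 0.4198; 0.4198 1.1239]  H_jac=[0.1796 -0.1894]  S=[0.4414]  K=[0.3201; -0.3115]  nu=[-1.4303]  x^+=[-3.2379, -2.1901]  P^+=[1.1845 0.4639; 0.4639 1.0810]

K[1,0] = -0.3115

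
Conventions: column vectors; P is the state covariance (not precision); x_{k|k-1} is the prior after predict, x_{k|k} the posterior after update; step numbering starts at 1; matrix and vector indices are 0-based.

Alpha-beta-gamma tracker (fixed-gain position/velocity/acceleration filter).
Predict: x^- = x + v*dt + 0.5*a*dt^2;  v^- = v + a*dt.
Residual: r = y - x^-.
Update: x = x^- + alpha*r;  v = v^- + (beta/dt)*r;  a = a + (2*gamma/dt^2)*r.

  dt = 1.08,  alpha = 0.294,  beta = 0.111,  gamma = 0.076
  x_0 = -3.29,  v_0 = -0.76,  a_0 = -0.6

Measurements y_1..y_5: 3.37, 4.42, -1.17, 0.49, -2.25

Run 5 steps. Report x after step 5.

x_post = 3.2268

step 1: x_pred=-4.4607  r=7.8307  x^+=-2.1585  v^+=-0.6032  a^+=0.4205
step 2: x_pred=-2.5647  r=6.9847  x^+=-0.5112  v^+=0.5688  a^+=1.3307
step 3: x_pred=0.8792  r=-2.0492  x^+=0.2767  v^+=1.7953  a^+=1.0636
step 4: x_pred=2.8360  r=-2.3460  x^+=2.1463  v^+=2.7029  a^+=0.7579
step 5: x_pred=5.5075  r=-7.7575  x^+=3.2268  v^+=2.7242  a^+=-0.2530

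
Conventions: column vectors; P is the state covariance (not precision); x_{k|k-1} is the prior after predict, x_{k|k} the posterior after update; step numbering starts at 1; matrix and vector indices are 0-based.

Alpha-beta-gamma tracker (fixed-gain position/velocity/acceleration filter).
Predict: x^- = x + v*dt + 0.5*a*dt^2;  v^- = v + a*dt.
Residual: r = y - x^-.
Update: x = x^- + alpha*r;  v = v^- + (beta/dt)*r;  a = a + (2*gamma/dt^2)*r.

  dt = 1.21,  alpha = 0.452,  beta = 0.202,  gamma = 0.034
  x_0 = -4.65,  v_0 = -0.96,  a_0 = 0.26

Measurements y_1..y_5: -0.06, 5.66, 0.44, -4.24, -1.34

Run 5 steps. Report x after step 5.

step 1: x_pred=-5.6213  r=5.5613  x^+=-3.1076  v^+=0.2830  a^+=0.5183
step 2: x_pred=-2.3857  r=8.0457  x^+=1.2509  v^+=2.2533  a^+=0.8920
step 3: x_pred=4.6304  r=-4.1904  x^+=2.7364  v^+=2.6330  a^+=0.6974
step 4: x_pred=6.4328  r=-10.6728  x^+=1.6087  v^+=1.6951  a^+=0.2017
step 5: x_pred=3.8074  r=-5.1474  x^+=1.4808  v^+=1.0798  a^+=-0.0374

x_post = 1.4808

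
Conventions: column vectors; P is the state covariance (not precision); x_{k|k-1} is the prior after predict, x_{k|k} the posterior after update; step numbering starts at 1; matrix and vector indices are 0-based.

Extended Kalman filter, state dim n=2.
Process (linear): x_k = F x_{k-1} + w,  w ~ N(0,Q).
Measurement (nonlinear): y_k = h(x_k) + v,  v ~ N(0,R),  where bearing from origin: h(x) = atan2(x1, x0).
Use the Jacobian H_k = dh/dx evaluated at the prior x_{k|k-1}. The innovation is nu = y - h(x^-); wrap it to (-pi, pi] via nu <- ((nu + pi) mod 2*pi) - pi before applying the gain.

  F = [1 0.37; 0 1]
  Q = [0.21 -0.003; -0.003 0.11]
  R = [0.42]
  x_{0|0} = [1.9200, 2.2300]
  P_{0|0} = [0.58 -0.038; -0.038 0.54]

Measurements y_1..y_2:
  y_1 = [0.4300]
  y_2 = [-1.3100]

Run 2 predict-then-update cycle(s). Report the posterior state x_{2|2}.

step 1: x^-=[2.7451, 2.2300]  P^-=[0.8358 0.1588; 0.1588 0.6500]  H_jac=[-0.1783 0.2195]  S=[0.4654]  K=[-0.2453; 0.2457]  nu=[-0.2522]  x^+=[2.8070, 2.1680]  P^+=[0.8078 0.1868; 0.1868 0.6219]
step 2: x^-=[3.6091, 2.1680]  P^-=[1.2412 0.4140; 0.4140 0.7319]  H_jac=[-0.1223 0.2036]  S=[0.4483]  K=[-0.1506; 0.2195]  nu=[-1.8509]  x^+=[3.8879, 1.7618]  P^+=[1.2310 0.4288; 0.4288 0.7103]

x_post = [3.8879, 1.7618]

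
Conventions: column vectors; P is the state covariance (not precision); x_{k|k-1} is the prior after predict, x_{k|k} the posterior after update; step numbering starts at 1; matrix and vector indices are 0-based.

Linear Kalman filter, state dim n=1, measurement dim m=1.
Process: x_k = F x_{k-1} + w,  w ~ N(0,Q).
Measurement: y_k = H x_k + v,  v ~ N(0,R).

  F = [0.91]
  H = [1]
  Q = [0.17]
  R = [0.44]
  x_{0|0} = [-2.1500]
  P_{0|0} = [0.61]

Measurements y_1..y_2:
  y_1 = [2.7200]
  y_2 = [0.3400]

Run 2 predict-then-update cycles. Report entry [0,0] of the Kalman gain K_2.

step 1: x^-=[-1.9565]  P^-=[0.6751]  S=[1.1151]  K=[0.6054]  nu=[4.6765]  x^+=[0.8748]  P^+=[0.2664]
step 2: x^-=[0.7961]  P^-=[0.3906]  S=[0.8306]  K=[0.4703]  nu=[-0.4561]  x^+=[0.5816]  P^+=[0.2069]

K[0,0] = 0.4703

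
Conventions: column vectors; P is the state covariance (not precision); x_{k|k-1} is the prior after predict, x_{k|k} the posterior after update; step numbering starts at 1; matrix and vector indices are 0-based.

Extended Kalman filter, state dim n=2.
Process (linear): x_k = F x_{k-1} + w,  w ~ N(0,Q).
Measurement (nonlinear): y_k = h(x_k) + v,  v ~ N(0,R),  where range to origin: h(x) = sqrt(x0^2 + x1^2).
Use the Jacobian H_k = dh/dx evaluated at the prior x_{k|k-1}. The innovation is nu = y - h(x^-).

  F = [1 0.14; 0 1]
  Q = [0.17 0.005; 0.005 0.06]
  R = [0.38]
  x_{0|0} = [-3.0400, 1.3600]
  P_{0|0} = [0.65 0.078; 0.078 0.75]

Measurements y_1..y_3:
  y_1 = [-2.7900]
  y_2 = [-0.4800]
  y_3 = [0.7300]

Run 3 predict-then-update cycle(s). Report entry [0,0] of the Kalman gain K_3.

K[0,0] = -0.0503

step 1: x^-=[-2.8496, 1.3600]  P^-=[0.8565 0.1880; 0.1880 0.8100]  H_jac=[-0.9025 0.4307]  S=[1.0817]  K=[-0.6397; 0.1657]  nu=[-5.9475]  x^+=[0.9553, 0.3747]  P^+=[0.4138 0.3027; 0.3027 0.7803]
step 2: x^-=[1.0077, 0.3747]  P^-=[0.6838 0.4169; 0.4169 0.8403]  H_jac=[0.9373 0.3485]  S=[1.3552]  K=[0.5802; 0.5044]  nu=[-1.5551]  x^+=[0.1055, -0.4098]  P^+=[0.2277 0.0203; 0.0203 0.4955]
step 3: x^-=[0.0481, -0.4098]  P^-=[0.4131 0.0947; 0.0947 0.5555]  H_jac=[0.1166 -0.9932]  S=[0.9116]  K=[-0.0503; -0.5931]  nu=[0.3174]  x^+=[0.0321, -0.5980]  P^+=[0.4108 0.0675; 0.0675 0.2348]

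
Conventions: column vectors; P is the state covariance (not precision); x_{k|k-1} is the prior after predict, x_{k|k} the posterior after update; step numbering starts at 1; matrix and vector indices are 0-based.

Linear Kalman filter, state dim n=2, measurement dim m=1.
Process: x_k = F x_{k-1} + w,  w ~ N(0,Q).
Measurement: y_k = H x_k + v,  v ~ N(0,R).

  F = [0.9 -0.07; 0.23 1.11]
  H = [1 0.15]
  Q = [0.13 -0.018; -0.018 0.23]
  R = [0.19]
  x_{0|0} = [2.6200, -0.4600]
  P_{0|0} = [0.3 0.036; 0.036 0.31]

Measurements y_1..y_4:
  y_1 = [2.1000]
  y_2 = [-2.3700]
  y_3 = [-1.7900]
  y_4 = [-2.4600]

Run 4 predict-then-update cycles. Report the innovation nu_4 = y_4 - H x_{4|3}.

innov = [-1.4094]

step 1: x^-=[2.3902, 0.0920]  P^-=[0.3700 0.0554; 0.0554 0.6462]  S=[0.5911]  K=[0.6399; 0.2577]  nu=[-0.3040]  x^+=[2.1957, 0.0137]  P^+=[0.1279 -0.0421; -0.0421 0.6070]
step 2: x^-=[1.9751, 0.5202]  P^-=[0.2419 -0.0800; -0.0800 0.9631]  S=[0.4295]  K=[0.5352; 0.1500]  nu=[-4.4232]  x^+=[-0.3920, -0.1432]  P^+=[0.1189 -0.1145; -0.1145 0.9534]
step 3: x^-=[-0.3427, -0.2491]  P^-=[0.2454 -0.1800; -0.1800 1.3525]  S=[0.4118]  K=[0.5303; 0.0555]  nu=[-1.4099]  x^+=[-1.0904, -0.3273]  P^+=[0.1296 -0.1922; -0.1922 1.3513]
step 4: x^-=[-0.9584, -0.6141]  P^-=[0.2658 -0.2850; -0.2850 1.8037]  S=[0.4109]  K=[0.5428; -0.0353]  nu=[-1.4094]  x^+=[-1.7236, -0.5644]  P^+=[0.1447 -0.2772; -0.2772 1.8031]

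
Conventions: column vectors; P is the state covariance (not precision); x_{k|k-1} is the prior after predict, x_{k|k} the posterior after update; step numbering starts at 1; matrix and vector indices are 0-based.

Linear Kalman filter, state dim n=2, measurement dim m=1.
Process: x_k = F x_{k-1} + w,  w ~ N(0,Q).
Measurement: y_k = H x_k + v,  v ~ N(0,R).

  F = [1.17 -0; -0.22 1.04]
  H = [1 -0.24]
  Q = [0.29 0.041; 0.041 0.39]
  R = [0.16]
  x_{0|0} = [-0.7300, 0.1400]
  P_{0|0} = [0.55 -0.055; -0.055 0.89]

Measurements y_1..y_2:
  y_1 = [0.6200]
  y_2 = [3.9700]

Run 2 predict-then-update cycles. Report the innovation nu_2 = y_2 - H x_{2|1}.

innov = [3.4455]

step 1: x^-=[-0.8541, 0.3062]  P^-=[1.0429 -0.1675; -0.1675 1.4044]  S=[1.3642]  K=[0.7939; -0.3699]  nu=[1.5476]  x^+=[0.3746, -0.2662]  P^+=[0.1830 0.2331; 0.2331 1.2178]
step 2: x^-=[0.4383, -0.3592]  P^-=[0.5405 0.2775; 0.2775 1.6094]  S=[0.6600]  K=[0.7180; -0.1647]  nu=[3.4455]  x^+=[2.9122, -0.9268]  P^+=[0.2002 0.3556; 0.3556 1.5915]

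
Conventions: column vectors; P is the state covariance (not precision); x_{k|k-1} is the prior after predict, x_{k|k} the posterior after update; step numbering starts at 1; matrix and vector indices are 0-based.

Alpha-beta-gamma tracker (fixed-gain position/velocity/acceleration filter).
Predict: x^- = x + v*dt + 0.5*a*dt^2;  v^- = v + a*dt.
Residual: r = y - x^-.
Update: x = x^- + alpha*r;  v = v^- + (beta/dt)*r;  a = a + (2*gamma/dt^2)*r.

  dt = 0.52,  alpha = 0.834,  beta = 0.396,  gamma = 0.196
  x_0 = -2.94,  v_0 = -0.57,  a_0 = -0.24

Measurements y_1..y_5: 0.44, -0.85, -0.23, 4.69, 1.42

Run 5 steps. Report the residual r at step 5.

step 1: x_pred=-3.2688  r=3.7088  x^+=-0.1757  v^+=2.1296  a^+=5.1367
step 2: x_pred=1.6262  r=-2.4762  x^+=-0.4389  v^+=2.9150  a^+=1.5469
step 3: x_pred=1.2860  r=-1.5160  x^+=0.0217  v^+=2.5649  a^+=-0.6508
step 4: x_pred=1.2674  r=3.4226  x^+=4.1219  v^+=4.8329  a^+=4.3109
step 5: x_pred=7.2178  r=-5.7978  x^+=2.3824  v^+=2.6593  a^+=-4.0942

resid = -5.7978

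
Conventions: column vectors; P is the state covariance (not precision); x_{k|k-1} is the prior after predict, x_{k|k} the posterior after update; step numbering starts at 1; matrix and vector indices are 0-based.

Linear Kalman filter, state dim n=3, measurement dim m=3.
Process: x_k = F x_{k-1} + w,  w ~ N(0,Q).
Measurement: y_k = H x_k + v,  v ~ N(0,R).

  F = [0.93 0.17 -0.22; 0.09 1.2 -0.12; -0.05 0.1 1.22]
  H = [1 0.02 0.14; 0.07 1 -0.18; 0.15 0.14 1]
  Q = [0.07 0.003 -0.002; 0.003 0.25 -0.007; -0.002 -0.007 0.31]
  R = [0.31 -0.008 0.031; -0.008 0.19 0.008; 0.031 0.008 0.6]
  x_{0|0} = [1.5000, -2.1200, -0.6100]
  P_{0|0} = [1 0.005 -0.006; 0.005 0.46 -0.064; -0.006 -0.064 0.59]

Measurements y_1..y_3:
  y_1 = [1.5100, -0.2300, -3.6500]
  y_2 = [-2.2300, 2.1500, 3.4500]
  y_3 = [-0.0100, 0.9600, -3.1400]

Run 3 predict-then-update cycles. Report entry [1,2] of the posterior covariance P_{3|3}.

P_post[1,2] = 0.0416

step 1: x^-=[1.1688, -2.3358, -1.0312]  P^-=[0.9856 0.2208 -0.2174; 0.2208 0.9486 -0.1366; -0.2174 -0.1366 1.1803]  S=[1.2663 0.2897 0.1510; 0.2897 1.2673 -0.1685; 0.1510 -0.1685 1.7269]  K=[0.7496 0.0775 -0.0803; -0.0197 0.7975 0.0965; -0.0778 -0.1842 0.6424]  nu=[0.5323, 1.8384, -2.4671]  x^+=[1.9085, -1.1183, -2.9961]  P^+=[0.2377 -0.0189 -0.0574; -0.0189 0.1617 0.0439; -0.0574 0.0439 0.3840]
step 2: x^-=[2.2439, -0.8107, -3.8624]  P^-=[0.3130 0.0397 -0.1725; 0.0397 0.4748 0.0132; -0.1725 0.0132 0.9016]  S=[0.5943 0.0716 0.0356; 0.0716 0.7007 -0.0728; 0.0356 -0.0728 1.4716]  K=[0.4840 0.0735 -0.0896; -0.0025 0.6880 0.0922; -0.0936 -0.1591 0.5908]  nu=[-3.9169, 2.1084, 7.0894]  x^+=[-0.1322, 1.3038, 0.3569]  P^+=[0.1553 -0.0122 -0.0598; -0.0122 0.1401 0.0430; -0.0598 0.0430 0.3532]
step 3: x^-=[0.0202, 1.5098, 0.5724]  P^-=[0.2428 0.0357 -0.1632; 0.0357 0.4443 0.0135; -0.1632 0.0135 0.8554]  S=[0.5256 0.0617 0.0275; 0.0617 0.6675 -0.0693; 0.0275 -0.0693 1.4259]  K=[0.4158 0.0752 -0.0897; 0.0045 0.6747 0.0896; -0.0937 -0.1588 0.5782]  nu=[-0.1406, -0.4482, -3.9268]  x^+=[0.2805, 0.8550, -1.6135]  P^+=[0.1340 -0.0098 -0.0591; -0.0098 0.1370 0.0416; -0.0591 0.0416 0.3458]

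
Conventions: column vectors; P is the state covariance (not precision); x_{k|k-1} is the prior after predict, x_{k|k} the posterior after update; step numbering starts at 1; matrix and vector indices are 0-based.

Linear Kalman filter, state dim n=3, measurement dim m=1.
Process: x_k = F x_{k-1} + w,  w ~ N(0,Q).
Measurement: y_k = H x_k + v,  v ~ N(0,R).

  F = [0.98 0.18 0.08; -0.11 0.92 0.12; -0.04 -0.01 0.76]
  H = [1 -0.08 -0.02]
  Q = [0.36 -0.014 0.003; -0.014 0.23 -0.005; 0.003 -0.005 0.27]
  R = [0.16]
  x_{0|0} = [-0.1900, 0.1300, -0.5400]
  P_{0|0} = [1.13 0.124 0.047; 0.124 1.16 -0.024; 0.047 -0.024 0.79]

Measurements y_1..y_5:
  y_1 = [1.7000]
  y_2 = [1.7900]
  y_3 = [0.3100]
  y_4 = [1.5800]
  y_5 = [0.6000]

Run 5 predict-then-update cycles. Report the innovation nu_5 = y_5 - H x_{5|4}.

step 1: x^-=[-0.2060, 0.0757, -0.4041]  P^-=[1.5383 0.1760 0.0341; 0.1760 1.2052 0.0360; 0.0341 0.0360 0.7258]  S=[1.6769]  K=[0.9085; 0.0471; 0.0100]  nu=[1.9040]  x^+=[1.5239, 0.1653, -0.3851]  P^+=[0.1541 0.1044 0.0189; 0.1044 1.2015 0.0352; 0.0189 0.0352 0.7257]
step 2: x^-=[1.4923, -0.0618, -0.3553]  P^-=[0.5924 0.2728 0.0560; 0.2728 1.2454 0.0700; 0.0560 0.0700 0.6879]  S=[0.7150]  K=[0.7964; 0.2402; 0.0512]  nu=[0.2856]  x^+=[1.7198, 0.0068, -0.3407]  P^+=[0.1388 0.1360 0.0268; 0.1360 1.2042 0.0612; 0.0268 0.0612 0.6860]
step 3: x^-=[1.6594, -0.2238, -0.3278]  P^-=[0.5907 0.3057 0.0630; 0.3057 1.2461 0.0826; 0.0630 0.0826 0.6641]  S=[0.7078]  K=[0.7983; 0.2887; 0.0609]  nu=[-1.3738]  x^+=[0.5627, -0.6204, -0.4114]  P^+=[0.1397 0.1426 0.0286; 0.1426 1.1871 0.0701; 0.0286 0.0701 0.6615]
step 4: x^-=[0.4069, -0.6821, -0.3290]  P^-=[0.5937 0.3094 0.0639; 0.3094 1.2318 0.0864; 0.0639 0.0864 0.6497]  S=[0.7100]  K=[0.7995; 0.2945; 0.0620]  nu=[1.1120]  x^+=[1.2958, -0.3546, -0.2601]  P^+=[0.1399 0.1422 0.0287; 0.1422 1.1702 0.0734; 0.0287 0.0734 0.6470]
step 5: x^-=[1.1853, -0.5000, -0.2459]  P^-=[0.5932 0.3064 0.0636; 0.3064 1.2182 0.0875; 0.0636 0.0875 0.6413]  S=[0.7099]  K=[0.7992; 0.2919; 0.0617]  nu=[-0.6302]  x^+=[0.6816, -0.6840, -0.2848]  P^+=[0.1397 0.1408 0.0286; 0.1408 1.1577 0.0747; 0.0286 0.0747 0.6386]

innov = [-0.6302]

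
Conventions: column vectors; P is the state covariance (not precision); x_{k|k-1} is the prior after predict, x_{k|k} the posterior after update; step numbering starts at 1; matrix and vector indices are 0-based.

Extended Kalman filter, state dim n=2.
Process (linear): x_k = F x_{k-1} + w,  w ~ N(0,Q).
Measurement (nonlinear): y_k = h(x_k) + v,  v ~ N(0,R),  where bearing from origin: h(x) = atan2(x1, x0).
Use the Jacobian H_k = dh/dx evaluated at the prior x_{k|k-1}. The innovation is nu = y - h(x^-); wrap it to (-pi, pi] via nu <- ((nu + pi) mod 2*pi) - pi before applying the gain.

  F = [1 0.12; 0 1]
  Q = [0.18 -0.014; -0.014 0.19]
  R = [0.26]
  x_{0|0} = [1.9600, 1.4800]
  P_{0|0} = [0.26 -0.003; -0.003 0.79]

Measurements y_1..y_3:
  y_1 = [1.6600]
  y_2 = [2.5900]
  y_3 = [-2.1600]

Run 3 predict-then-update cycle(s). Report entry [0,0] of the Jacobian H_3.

H_jac[0,0] = -0.2251

step 1: x^-=[2.1376, 1.4800]  P^-=[0.4507 0.0778; 0.0778 0.9800]  H_jac=[-0.2189 0.3162]  S=[0.3688]  K=[-0.2008; 0.7940]  nu=[1.0544]  x^+=[1.9259, 2.3173]  P^+=[0.4358 0.1366; 0.1366 0.7474]
step 2: x^-=[2.2039, 2.3173]  P^-=[0.6593 0.2123; 0.2123 0.9374]  H_jac=[-0.2266 0.2155]  S=[0.3167]  K=[-0.3273; 0.4861]  nu=[1.7795]  x^+=[1.6215, 3.1822]  P^+=[0.6254 0.2627; 0.2627 0.8626]
step 3: x^-=[2.0034, 3.1822]  P^-=[0.8809 0.3522; 0.3522 1.0526]  H_jac=[-0.2251 0.1417]  S=[0.3033]  K=[-0.4891; 0.2304]  nu=[3.1142]  x^+=[0.4801, 3.8997]  P^+=[0.8083 0.3864; 0.3864 1.0365]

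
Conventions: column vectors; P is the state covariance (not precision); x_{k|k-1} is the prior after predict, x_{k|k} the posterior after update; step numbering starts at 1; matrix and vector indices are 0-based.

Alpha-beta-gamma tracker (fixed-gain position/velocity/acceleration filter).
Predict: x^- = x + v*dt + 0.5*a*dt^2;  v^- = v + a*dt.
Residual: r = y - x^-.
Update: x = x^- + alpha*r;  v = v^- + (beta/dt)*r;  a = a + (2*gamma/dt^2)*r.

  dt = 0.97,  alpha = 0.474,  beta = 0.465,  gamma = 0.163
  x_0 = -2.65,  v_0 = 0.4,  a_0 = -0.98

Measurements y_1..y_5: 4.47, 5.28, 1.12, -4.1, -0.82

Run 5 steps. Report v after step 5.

v_post = -7.8034

step 1: x_pred=-2.7230  r=7.1930  x^+=0.6865  v^+=2.8976  a^+=1.5122
step 2: x_pred=4.2086  r=1.0714  x^+=4.7164  v^+=4.8781  a^+=1.8834
step 3: x_pred=10.3342  r=-9.2142  x^+=5.9667  v^+=2.2879  a^+=-1.3091
step 4: x_pred=7.5701  r=-11.6701  x^+=2.0385  v^+=-4.5763  a^+=-5.3525
step 5: x_pred=-4.9186  r=4.0986  x^+=-2.9759  v^+=-7.8034  a^+=-3.9324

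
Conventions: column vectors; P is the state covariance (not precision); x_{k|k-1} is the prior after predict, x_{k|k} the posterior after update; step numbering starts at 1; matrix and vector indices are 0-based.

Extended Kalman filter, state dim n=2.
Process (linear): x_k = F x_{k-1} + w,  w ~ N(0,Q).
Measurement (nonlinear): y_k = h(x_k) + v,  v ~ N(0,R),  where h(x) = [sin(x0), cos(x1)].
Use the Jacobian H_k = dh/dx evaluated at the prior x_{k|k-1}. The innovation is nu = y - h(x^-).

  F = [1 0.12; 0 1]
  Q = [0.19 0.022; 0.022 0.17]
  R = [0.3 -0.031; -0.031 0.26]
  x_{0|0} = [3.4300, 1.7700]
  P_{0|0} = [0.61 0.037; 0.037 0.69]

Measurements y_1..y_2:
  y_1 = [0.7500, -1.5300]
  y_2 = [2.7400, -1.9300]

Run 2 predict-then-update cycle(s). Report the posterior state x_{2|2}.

x_post = [1.5590, 3.0382]

step 1: x^-=[3.6424, 1.7700]  P^-=[0.8188 0.1418; 0.1418 0.8600]  H_jac=[-0.8772 0.0000; 0.0000 -0.9802]  S=[0.9301 0.0909; 0.0909 1.0863]  K=[-0.7660 -0.0638; -0.0584 -0.7711]  nu=[1.2301, -1.3321]  x^+=[2.7851, 2.7254]  P^+=[0.2597 -0.0073; -0.0073 0.2027]
step 2: x^-=[3.1122, 2.7254]  P^-=[0.4509 0.0390; 0.0390 0.3727]  H_jac=[-0.9996 0.0000; 0.0000 -0.4042]  S=[0.7505 -0.0152; -0.0152 0.3209]  K=[-0.6021 -0.0777; -0.0616 -0.4724]  nu=[2.7106, -1.0153]  x^+=[1.5590, 3.0382]  P^+=[0.1783 0.0038; 0.0038 0.2991]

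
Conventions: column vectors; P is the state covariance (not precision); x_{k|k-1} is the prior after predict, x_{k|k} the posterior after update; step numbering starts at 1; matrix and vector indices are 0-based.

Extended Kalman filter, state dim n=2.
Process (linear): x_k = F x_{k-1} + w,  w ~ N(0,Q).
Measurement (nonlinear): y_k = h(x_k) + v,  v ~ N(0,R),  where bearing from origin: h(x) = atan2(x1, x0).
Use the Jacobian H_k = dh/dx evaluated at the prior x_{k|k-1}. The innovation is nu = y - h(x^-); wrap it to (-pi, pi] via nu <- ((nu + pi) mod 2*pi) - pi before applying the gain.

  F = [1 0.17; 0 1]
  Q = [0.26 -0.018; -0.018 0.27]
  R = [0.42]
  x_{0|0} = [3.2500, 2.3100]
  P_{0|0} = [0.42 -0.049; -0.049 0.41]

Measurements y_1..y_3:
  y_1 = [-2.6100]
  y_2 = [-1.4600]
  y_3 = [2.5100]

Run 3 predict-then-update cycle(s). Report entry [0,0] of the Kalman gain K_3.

K[0,0] = -0.1572

step 1: x^-=[3.6427, 2.3100]  P^-=[0.6752 0.0027; 0.0027 0.6800]  H_jac=[-0.1242 0.1958]  S=[0.4563]  K=[-0.1825; 0.2910]  nu=[3.1080]  x^+=[3.0754, 3.2145]  P^+=[0.6600 0.0269; 0.0269 0.6414]
step 2: x^-=[3.6218, 3.2145]  P^-=[0.9477 0.1180; 0.1180 0.9114]  H_jac=[-0.1371 0.1544]  S=[0.4546]  K=[-0.2457; 0.2741]  nu=[-2.1859]  x^+=[4.1589, 2.6154]  P^+=[0.9202 0.1486; 0.1486 0.8772]
step 3: x^-=[4.6035, 2.6154]  P^-=[1.2561 0.2797; 0.2797 1.1472]  H_jac=[-0.0933 0.1642]  S=[0.4533]  K=[-0.1572; 0.3580]  nu=[1.9933]  x^+=[4.2901, 3.3291]  P^+=[1.2449 0.3052; 0.3052 1.0891]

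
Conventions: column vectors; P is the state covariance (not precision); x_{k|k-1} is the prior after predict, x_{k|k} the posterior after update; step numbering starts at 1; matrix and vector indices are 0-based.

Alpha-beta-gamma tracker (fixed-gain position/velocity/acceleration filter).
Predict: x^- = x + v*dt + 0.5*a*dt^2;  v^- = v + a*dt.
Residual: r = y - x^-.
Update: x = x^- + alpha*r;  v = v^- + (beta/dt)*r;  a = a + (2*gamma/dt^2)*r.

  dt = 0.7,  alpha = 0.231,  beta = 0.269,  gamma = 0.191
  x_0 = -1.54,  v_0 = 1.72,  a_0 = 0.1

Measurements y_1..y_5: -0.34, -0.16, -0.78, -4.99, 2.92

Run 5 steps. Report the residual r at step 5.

step 1: x_pred=-0.3115  r=-0.0285  x^+=-0.3181  v^+=1.7790  a^+=0.0778
step 2: x_pred=0.9463  r=-1.1063  x^+=0.6907  v^+=1.4084  a^+=-0.7847
step 3: x_pred=1.4844  r=-2.2644  x^+=0.9613  v^+=-0.0111  a^+=-2.5500
step 4: x_pred=0.3288  r=-5.3188  x^+=-0.8999  v^+=-3.8400  a^+=-6.6964
step 5: x_pred=-5.2285  r=8.1485  x^+=-3.3462  v^+=-5.3962  a^+=-0.3440

resid = 8.1485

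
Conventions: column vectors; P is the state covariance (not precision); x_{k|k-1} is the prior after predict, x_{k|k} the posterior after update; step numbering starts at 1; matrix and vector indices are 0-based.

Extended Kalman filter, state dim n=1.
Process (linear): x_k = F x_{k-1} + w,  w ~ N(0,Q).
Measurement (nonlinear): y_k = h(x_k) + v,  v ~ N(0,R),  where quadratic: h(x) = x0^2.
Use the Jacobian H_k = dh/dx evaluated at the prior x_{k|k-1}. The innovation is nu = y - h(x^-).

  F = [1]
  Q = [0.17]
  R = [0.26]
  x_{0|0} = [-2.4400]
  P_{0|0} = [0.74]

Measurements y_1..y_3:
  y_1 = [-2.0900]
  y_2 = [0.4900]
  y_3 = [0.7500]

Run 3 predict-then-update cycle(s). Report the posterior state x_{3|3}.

step 1: x^-=[-2.4400]  P^-=[0.9100]  H_jac=[-4.8800]  S=[21.9311]  K=[-0.2025]  nu=[-8.0436]  x^+=[-0.8113]  P^+=[0.0108]
step 2: x^-=[-0.8113]  P^-=[0.1808]  H_jac=[-1.6225]  S=[0.7359]  K=[-0.3986]  nu=[-0.1681]  x^+=[-0.7442]  P^+=[0.0639]
step 3: x^-=[-0.7442]  P^-=[0.2339]  H_jac=[-1.4885]  S=[0.7782]  K=[-0.4474]  nu=[0.1961]  x^+=[-0.8320]  P^+=[0.0781]

x_post = [-0.8320]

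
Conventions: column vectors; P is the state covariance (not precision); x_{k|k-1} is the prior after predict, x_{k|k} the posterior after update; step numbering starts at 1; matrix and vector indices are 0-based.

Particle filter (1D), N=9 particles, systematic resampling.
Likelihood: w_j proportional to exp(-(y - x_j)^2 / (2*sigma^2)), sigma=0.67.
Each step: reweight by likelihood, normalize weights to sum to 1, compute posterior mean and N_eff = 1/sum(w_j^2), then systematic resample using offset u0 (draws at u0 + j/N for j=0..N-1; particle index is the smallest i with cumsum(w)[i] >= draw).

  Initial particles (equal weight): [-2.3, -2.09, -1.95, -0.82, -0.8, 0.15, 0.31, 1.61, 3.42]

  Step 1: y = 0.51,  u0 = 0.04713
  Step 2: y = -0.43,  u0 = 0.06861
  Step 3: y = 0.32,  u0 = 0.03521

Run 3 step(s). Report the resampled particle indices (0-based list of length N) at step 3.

step 1: w=[0.0001, 0.0002, 0.0005, 0.0588, 0.0624, 0.3651, 0.4034, 0.1096, 0.0000]  mean=0.2566  Neff=3.1713  idx=[3, 5, 5, 5, 6, 6, 6, 6, 7]
step 2: w=[0.1658, 0.1351, 0.1351, 0.1351, 0.1068, 0.1068, 0.1068, 0.1068, 0.0019]  mean=0.0602  Neff=7.8228  idx=[0, 1, 1, 2, 3, 4, 5, 6, 7]
step 3: w=[0.0290, 0.1194, 0.1194, 0.1194, 0.1194, 0.1233, 0.1233, 0.1233, 0.1233]  mean=0.2008  Neff=8.4228  idx=[1, 1, 2, 3, 4, 5, 6, 7, 8]

resampled_idx = [1, 1, 2, 3, 4, 5, 6, 7, 8]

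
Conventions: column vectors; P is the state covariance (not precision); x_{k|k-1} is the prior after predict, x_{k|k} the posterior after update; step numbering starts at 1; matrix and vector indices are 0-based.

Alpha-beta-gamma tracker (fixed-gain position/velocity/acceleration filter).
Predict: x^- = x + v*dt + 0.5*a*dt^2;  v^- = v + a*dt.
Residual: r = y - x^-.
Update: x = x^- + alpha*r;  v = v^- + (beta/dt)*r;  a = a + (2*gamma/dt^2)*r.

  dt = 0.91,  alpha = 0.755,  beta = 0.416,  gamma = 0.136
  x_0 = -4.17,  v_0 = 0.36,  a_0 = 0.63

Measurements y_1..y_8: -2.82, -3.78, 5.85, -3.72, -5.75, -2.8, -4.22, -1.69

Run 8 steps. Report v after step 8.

v_post = -0.6525

step 1: x_pred=-3.5815  r=0.7615  x^+=-3.0066  v^+=1.2814  a^+=0.8801
step 2: x_pred=-1.4761  r=-2.3039  x^+=-3.2155  v^+=1.0291  a^+=0.1234
step 3: x_pred=-2.2279  r=8.0779  x^+=3.8709  v^+=4.8342  a^+=2.7767
step 4: x_pred=9.4197  r=-13.1397  x^+=-0.5008  v^+=1.3542  a^+=-1.5392
step 5: x_pred=0.0943  r=-5.8443  x^+=-4.3182  v^+=-2.7181  a^+=-3.4588
step 6: x_pred=-8.2238  r=5.4238  x^+=-4.1288  v^+=-3.3862  a^+=-1.6773
step 7: x_pred=-7.9048  r=3.6848  x^+=-5.1228  v^+=-3.2281  a^+=-0.4670
step 8: x_pred=-8.2537  r=6.5637  x^+=-3.2981  v^+=-0.6525  a^+=1.6889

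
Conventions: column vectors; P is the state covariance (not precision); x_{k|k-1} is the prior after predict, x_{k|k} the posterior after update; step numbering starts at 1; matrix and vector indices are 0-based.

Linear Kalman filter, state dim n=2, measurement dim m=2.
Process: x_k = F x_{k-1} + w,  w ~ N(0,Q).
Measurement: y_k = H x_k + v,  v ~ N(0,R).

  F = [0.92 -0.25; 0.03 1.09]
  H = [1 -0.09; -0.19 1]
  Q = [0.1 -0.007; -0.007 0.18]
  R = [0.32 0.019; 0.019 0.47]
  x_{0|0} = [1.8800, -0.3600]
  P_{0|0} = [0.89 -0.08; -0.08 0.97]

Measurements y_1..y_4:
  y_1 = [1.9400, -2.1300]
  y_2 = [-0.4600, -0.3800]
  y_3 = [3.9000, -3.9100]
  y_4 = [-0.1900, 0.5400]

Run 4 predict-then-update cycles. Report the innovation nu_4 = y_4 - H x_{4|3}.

innov = [-3.0569, 3.5099]

step 1: x^-=[1.8196, -0.3360]  P^-=[0.9507 -0.3264; -0.3264 1.3280]  S=[1.3402 -0.6131; -0.6131 1.9564]  K=[0.7153 -0.0350; -0.0089 0.7077]  nu=[0.0902, -1.4483]  x^+=[1.9348, -1.3618]  P^+=[0.2319 0.0412; 0.0412 0.3403]
step 2: x^-=[2.1204, -1.4263]  P^-=[0.2986 -0.0523; -0.0523 0.5872]  S=[0.6328 -0.1438; -0.1438 1.0879]  K=[0.4707 -0.0380; -0.0427 0.5433]  nu=[-2.7088, 1.4492]  x^+=[0.7903, -0.5232]  P^+=[0.1517 0.0199; 0.0199 0.2583]
step 3: x^-=[0.8579, -0.5466]  P^-=[0.2354 -0.0534; -0.0534 0.4883]  S=[0.5690 -0.1240; -0.1240 0.9871]  K=[0.4118 -0.0477; -0.0628 0.4971]  nu=[2.9929, -3.2004]  x^+=[2.2429, -2.3254]  P^+=[0.1318 0.0105; 0.0105 0.2344]
step 4: x^-=[2.6448, -2.4674]  P^-=[0.2214 -0.0568; -0.0568 0.4593]  S=[0.5554 -0.1222; -0.1222 0.9589]  K=[0.3963 -0.0526; -0.0709 0.4812]  nu=[-3.0569, 3.5099]  x^+=[1.2486, -0.5616]  P^+=[0.1264 0.0068; 0.0068 0.2261]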